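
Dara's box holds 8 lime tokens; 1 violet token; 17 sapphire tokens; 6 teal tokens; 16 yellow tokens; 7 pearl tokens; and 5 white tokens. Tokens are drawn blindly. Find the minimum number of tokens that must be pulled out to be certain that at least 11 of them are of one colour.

Pigeonhole: the 7 colours are the holes; the tokens drawn are the pigeons.
To avoid 11 of any one colour, the worst case takes at most 10 of each colour, or every token of a colour that has fewer than 10.
That gives 8 + 1 + 10 + 6 + 10 + 7 + 5 = 47 tokens with no colour reaching 11.
The next token forces some colour to 11, so 47 + 1 = 48.

48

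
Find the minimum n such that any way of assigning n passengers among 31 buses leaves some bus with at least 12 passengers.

With 341 passengers one could put exactly 11 in each of the 31 buses, and no bus would reach 12.
Pigeonhole: one more passenger must land in a bus that already has 11, giving it 12.
So 31 × 11 + 1 = 342 passengers are required.

342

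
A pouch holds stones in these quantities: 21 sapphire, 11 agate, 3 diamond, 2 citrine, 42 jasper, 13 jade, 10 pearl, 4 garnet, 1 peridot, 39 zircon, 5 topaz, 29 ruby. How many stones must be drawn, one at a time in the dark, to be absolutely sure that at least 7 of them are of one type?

58

By pigeonhole, the 12 types are the holes; the stones drawn are the pigeons.
To avoid 7 of any one type, the worst case takes at most 6 of each type, or every stone of a type that has fewer than 6.
That gives 6 + 6 + 3 + 2 + 6 + 6 + 6 + 4 + 1 + 6 + 5 + 6 = 57 stones with no type reaching 7.
The next stone forces some type to 7, so 57 + 1 = 58.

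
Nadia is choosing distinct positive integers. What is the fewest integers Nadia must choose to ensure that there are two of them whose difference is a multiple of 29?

Integers whose pairwise differences are multiples of 29 are exactly those sharing a remainder mod 29. By pigeonhole, the 29 residue classes mod 29 are the pigeonholes.
With 29 integers one could put 1 in each residue class and have no class reach 2.
The 30th integer pushes some class to 2, so 29·1 + 1 = 30.

30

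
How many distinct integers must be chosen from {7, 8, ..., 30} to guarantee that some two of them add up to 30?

17

A set avoiding the sum 30 can contain at most one of each pair {x, 30−x}, plus the 8 elements whose complement lies outside the range or equal to its own complement.
The integers 15, …, 30 (16 of them) are such a set: any two sum to at least 15+16 = 31 > 30.
By the pigeonhole principle, any 17th integer completes one of the 8 pairs, so 17 choices force a sum of 30.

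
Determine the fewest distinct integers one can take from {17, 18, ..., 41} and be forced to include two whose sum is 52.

17

Two chosen integers sum to 52 exactly when both halves of some pair {x, 52−x} with 17 ≤ x ≤ 52−x ≤ 35 are chosen — 9 such pairs.
The remaining 7 elements (those with no distinct partner in range) can never complete a 52-sum, so the worst case takes all of them and one from each pair: 7 + 9 = 16.
Pigeonhole: the 17th integer has to be the second member of some pair, so 16 + 1 = 17.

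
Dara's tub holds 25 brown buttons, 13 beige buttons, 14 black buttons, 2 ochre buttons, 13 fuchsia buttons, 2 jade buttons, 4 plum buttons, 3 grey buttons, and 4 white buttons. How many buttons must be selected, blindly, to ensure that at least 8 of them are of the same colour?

An adversary could hand out at most 7 buttons per colour (5 colours run out sooner): 7 + 7 + 7 + 2 + 7 + 2 + 4 + 3 + 4 = 43 buttons and still no colour has 8.
One more button lands in a colour already at 7, so 44 draws are enough and 43 are not.

44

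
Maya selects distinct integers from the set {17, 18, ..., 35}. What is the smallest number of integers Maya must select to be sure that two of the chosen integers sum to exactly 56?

13

Group the elements by complementary pair {x, 56−x}: {21,35}, {22,34}, {23,33}, …, giving 7 two-element pairs, the single value 28 (it cannot pair with itself since the integers are distinct), and 4 integers whose partner 56−x falls outside [17,35].
By pigeonhole, treating each of those 12 groups as a pigeonhole, one can pick one integer per group — 12 integers — with no two summing to 56.
The 13th integer lands in an occupied pair, forcing a sum of 56.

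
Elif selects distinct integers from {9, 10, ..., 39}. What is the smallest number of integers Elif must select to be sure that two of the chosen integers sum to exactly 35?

23

Two chosen integers sum to 35 exactly when both halves of some pair {x, 35−x} with 9 ≤ x ≤ 35−x ≤ 26 are chosen — 9 such pairs.
The remaining 13 elements (those with no distinct partner in range) can never complete a 35-sum, so the worst case takes all of them and one from each pair: 13 + 9 = 22.
The 23rd integer has to be the second member of some pair, so 22 + 1 = 23.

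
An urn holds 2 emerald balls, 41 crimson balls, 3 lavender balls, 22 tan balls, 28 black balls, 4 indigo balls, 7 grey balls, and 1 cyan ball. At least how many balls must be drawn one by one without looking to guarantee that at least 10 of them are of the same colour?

An adversary could hand out at most 9 balls per colour (5 colours run out sooner): 2 + 9 + 3 + 9 + 9 + 4 + 7 + 1 = 44 balls and still no colour has 10.
One more ball lands in a colour already at 9, so 45 draws are enough and 44 are not.

45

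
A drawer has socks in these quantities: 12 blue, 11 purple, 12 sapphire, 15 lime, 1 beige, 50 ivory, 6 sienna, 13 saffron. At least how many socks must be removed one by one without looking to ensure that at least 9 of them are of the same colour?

56

By pigeonhole, put each drawn sock into a box by colour. The largest draw with every box below 9 takes min(count, 8) from each colour; colours with fewer than 8 contribute all they have.
Σ min(cᵢ, 8) = 8 + 8 + 8 + 8 + 1 + 8 + 6 + 8 = 55.
Draw number 55 + 1 = 56 must push one box to 9.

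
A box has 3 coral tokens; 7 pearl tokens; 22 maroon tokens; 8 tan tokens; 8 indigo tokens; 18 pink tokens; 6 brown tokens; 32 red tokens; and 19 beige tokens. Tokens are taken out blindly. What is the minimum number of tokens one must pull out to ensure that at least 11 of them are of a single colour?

By the pigeonhole principle, put each drawn token into a box by colour. The largest draw with every box below 11 takes min(count, 10) from each colour; colours with fewer than 10 contribute all they have.
Σ min(cᵢ, 10) = 3 + 7 + 10 + 8 + 8 + 10 + 6 + 10 + 10 = 72.
Draw number 72 + 1 = 73 must push one box to 11.

73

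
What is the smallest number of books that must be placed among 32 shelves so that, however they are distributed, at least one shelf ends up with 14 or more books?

417

With 416 books one could put exactly 13 in each of the 32 shelves, and no shelf would reach 14.
By the pigeonhole principle, one more book must land in a shelf that already has 13, giving it 14.
So 32 × 13 + 1 = 417 books are required.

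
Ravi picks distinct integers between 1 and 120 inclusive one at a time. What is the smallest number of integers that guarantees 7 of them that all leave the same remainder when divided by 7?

The 7 residue classes mod 7 are the pigeonholes.
With 42 integers one could put 6 in each residue class and have no class reach 7.
The 43rd integer pushes some class to 7, so 7·6 + 1 = 43.

43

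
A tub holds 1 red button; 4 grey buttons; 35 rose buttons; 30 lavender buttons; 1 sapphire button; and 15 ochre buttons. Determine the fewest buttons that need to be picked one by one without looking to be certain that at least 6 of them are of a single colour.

An adversary could hand out at most 5 buttons per colour (red, grey, sapphire run out sooner): 1 + 4 + 5 + 5 + 1 + 5 = 21 buttons and still no colour has 6.
By pigeonhole, one more button lands in a colour already at 5, so 22 draws are enough and 21 are not.

22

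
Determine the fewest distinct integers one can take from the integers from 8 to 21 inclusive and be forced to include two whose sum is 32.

10

Group the elements by complementary pair {x, 32−x}: {11,21}, {12,20}, {13,19}, …, giving 5 two-element pairs; the single value 16 (it cannot pair with itself since the integers are distinct); and 3 integers whose partner 32−x falls outside [8,21].
Treating each of those 9 groups as a pigeonhole, one can pick one integer per group — 9 integers — with no two summing to 32.
The 10th integer lands in an occupied pair, forcing a sum of 32.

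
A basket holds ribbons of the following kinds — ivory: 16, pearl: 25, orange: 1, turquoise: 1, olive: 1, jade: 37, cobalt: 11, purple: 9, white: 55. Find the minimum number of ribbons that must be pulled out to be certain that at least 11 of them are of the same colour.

63

Pigeonhole: the 9 colours are the holes; the ribbons drawn are the pigeons.
To avoid 11 of any one colour, the worst case takes at most 10 of each colour, or every ribbon of a colour that has fewer than 10.
That gives 10 + 10 + 1 + 1 + 1 + 10 + 10 + 9 + 10 = 62 ribbons with no colour reaching 11.
The next ribbon forces some colour to 11, so 62 + 1 = 63.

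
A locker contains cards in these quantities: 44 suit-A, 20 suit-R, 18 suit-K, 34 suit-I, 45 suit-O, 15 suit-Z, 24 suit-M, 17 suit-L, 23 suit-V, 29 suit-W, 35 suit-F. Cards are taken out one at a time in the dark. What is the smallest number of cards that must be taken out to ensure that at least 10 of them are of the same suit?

By the pigeonhole principle, the 11 suits are the holes; the cards drawn are the pigeons.
To avoid 10 of any one suit, the worst case takes at most 9 of each suit.
That gives 9 + 9 + 9 + 9 + 9 + 9 + 9 + 9 + 9 + 9 + 9 = 99 cards with no suit reaching 10.
The next card forces some suit to 10, so 99 + 1 = 100.

100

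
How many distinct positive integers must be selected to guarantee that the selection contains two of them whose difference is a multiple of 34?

Integers whose pairwise differences are multiples of 34 are exactly those sharing a remainder mod 34. The 34 residue classes mod 34 are the pigeonholes.
With 34 integers one could put 1 in each residue class and have no class reach 2.
The 35th integer pushes some class to 2, so 34·1 + 1 = 35.

35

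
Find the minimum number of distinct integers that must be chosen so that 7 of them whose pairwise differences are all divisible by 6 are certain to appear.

37

Integers whose pairwise differences are multiples of 6 are exactly those sharing a remainder mod 6. By pigeonhole, the 6 residue classes mod 6 are the pigeonholes.
With 36 integers one could put 6 in each residue class and have no class reach 7.
The 37th integer pushes some class to 7, so 6·6 + 1 = 37.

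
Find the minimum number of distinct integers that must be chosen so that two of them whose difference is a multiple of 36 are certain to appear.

Integers whose pairwise differences are multiples of 36 are exactly those sharing a remainder mod 36. The 36 residue classes mod 36 are the pigeonholes.
With 36 integers one could put 1 in each residue class and have no class reach 2.
The 37th integer pushes some class to 2, so 36·1 + 1 = 37.

37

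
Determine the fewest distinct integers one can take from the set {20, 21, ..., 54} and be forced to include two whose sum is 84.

Two chosen integers sum to 84 exactly when both halves of some pair {x, 84−x} with 30 ≤ x ≤ 84−x ≤ 54 are chosen — 12 such pairs.
The remaining 11 elements (those with no distinct partner in range) can never complete a 84-sum, so the worst case takes all of them and one from each pair: 11 + 12 = 23.
The 24th integer has to be the second member of some pair, so 23 + 1 = 24.

24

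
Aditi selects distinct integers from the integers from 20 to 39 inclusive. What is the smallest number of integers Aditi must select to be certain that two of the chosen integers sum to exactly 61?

12

A set avoiding the sum 61 can contain at most one of each pair {x, 61−x}, plus the 2 elements whose complement lies outside the range.
The integers 20, …, 30 (11 of them) are such a set: any two sum to at least 20+21 = 41 and at most 29+30 = 59 < 61.
Pigeonhole: any 12th integer completes one of the 9 pairs, so 12 choices force a sum of 61.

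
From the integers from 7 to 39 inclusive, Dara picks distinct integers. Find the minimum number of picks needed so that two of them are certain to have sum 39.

A set avoiding the sum 39 can contain at most one of each pair {x, 39−x}, plus the 7 elements whose complement lies outside the range.
The integers 20, …, 39 (20 of them) are such a set: any two sum to at least 20+21 = 41 > 39.
By pigeonhole, any 21st integer completes one of the 13 pairs, so 21 choices force a sum of 39.

21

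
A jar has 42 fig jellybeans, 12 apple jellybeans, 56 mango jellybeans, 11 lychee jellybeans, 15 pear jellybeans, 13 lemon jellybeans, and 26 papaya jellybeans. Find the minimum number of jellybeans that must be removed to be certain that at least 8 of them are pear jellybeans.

168

In the worst case for collecting pear jellybeans, every non-pear jellybean comes out first.
There are 42 + 12 + 56 + 11 + 13 + 26 = 160 non-pear jellybeans altogether.
After those, each further jellybean must be pear, so 160 + 8 = 168 draws guarantee 8 pear jellybeans.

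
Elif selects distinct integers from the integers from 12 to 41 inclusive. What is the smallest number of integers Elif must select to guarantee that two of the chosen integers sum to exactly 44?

Group the elements by complementary pair {x, 44−x}: {12,32}, {13,31}, {14,30}, …, giving 10 two-element pairs, the single value 22 (it cannot pair with itself since the integers are distinct), and 9 integers whose partner 44−x falls outside [12,41].
Treating each of those 20 groups as a pigeonhole, one can pick one integer per group — 20 integers — with no two summing to 44.
The 21st integer lands in an occupied pair, forcing a sum of 44.

21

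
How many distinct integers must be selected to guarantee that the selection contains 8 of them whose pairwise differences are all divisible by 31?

Integers whose pairwise differences are multiples of 31 are exactly those sharing a remainder mod 31. By pigeonhole, the 31 residue classes mod 31 are the pigeonholes.
With 217 integers one could put 7 in each residue class and have no class reach 8.
The 218th integer pushes some class to 8, so 31·7 + 1 = 218.

218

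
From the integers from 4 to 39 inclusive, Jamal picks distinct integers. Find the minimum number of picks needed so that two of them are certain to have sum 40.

Group the elements by complementary pair {x, 40−x}: {4,36}, {5,35}, {6,34}, …, giving 16 two-element pairs; the single value 20 (it cannot pair with itself since the integers are distinct); and 3 integers whose partner 40−x falls outside [4,39].
Pigeonhole: treating each of those 20 groups as a pigeonhole, one can pick one integer per group — 20 integers — with no two summing to 40.
The 21st integer lands in an occupied pair, forcing a sum of 40.

21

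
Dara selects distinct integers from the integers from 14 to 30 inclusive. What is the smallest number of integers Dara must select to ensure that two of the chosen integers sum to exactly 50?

13

Two chosen integers sum to 50 exactly when both halves of some pair {x, 50−x} with 20 ≤ x ≤ 50−x ≤ 30 are chosen — 5 such pairs.
The remaining 7 elements (those with no distinct partner in range) can never complete a 50-sum, so the worst case takes all of them and one from each pair: 7 + 5 = 12.
By pigeonhole, the 13th integer has to be the second member of some pair, so 12 + 1 = 13.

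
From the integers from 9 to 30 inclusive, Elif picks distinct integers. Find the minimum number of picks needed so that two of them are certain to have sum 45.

15

Two chosen integers sum to 45 exactly when both halves of some pair {x, 45−x} with 15 ≤ x ≤ 45−x ≤ 30 are chosen — 8 such pairs.
The remaining 6 elements (those with no distinct partner in range) can never complete a 45-sum, so the worst case takes all of them and one from each pair: 6 + 8 = 14.
By pigeonhole, the 15th integer has to be the second member of some pair, so 14 + 1 = 15.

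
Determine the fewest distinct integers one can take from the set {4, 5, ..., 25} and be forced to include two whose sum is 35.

15

A set avoiding the sum 35 can contain at most one of each pair {x, 35−x}, plus the 6 elements whose complement lies outside the range.
The integers 4, …, 17 (14 of them) are such a set: any two sum to at least 4+5 = 9 and at most 16+17 = 33 < 35.
Any 15th integer completes one of the 8 pairs, so 15 choices force a sum of 35.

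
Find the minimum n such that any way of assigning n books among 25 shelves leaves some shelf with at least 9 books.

With 200 books one could put exactly 8 in each of the 25 shelves, and no shelf would reach 9.
By pigeonhole, one more book must land in a shelf that already has 8, giving it 9.
So 25 × 8 + 1 = 201 books are required.

201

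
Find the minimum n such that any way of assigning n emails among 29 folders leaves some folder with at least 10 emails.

262

With 261 emails one could put exactly 9 in each of the 29 folders, and no folder would reach 10.
One more email must land in a folder that already has 9, giving it 10.
So 29 × 9 + 1 = 262 emails are required.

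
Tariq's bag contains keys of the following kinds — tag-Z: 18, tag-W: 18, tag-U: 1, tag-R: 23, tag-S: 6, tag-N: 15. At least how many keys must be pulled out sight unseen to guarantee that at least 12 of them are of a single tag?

52

An adversary could hand out at most 11 keys per tag (tag-U, tag-S run out sooner): 11 + 11 + 1 + 11 + 6 + 11 = 51 keys and still no tag has 12.
By the pigeonhole principle, one more key lands in a tag already at 11, so 52 draws are enough and 51 are not.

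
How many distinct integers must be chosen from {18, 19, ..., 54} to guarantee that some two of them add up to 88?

28

Group the elements by complementary pair {x, 88−x}: {34,54}, {35,53}, {36,52}, …, giving 10 two-element pairs; the single value 44 (it cannot pair with itself since the integers are distinct); and 16 integers whose partner 88−x falls outside [18,54].
By pigeonhole, treating each of those 27 groups as a pigeonhole, one can pick one integer per group — 27 integers — with no two summing to 88.
The 28th integer lands in an occupied pair, forcing a sum of 88.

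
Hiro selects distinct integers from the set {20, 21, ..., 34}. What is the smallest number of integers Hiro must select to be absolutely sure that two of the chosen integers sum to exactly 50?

11

Two chosen integers sum to 50 exactly when both halves of some pair {x, 50−x} with 20 ≤ x ≤ 50−x ≤ 30 are chosen — 5 such pairs.
The remaining 5 elements (those with no distinct partner in range) can never complete a 50-sum, so the worst case takes all of them and one from each pair: 5 + 5 = 10.
Pigeonhole: the 11th integer has to be the second member of some pair, so 10 + 1 = 11.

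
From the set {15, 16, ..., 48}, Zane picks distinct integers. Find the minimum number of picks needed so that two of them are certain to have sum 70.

Two chosen integers sum to 70 exactly when both halves of some pair {x, 70−x} with 22 ≤ x ≤ 70−x ≤ 48 are chosen — 13 such pairs.
The remaining 8 elements (those with no distinct partner in range) can never complete a 70-sum, so the worst case takes all of them and one from each pair: 8 + 13 = 21.
By pigeonhole, the 22nd integer has to be the second member of some pair, so 21 + 1 = 22.

22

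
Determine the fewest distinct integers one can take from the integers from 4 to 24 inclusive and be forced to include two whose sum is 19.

16

Two chosen integers sum to 19 exactly when both halves of some pair {x, 19−x} with 4 ≤ x ≤ 19−x ≤ 15 are chosen — 6 such pairs.
The remaining 9 elements (those with no distinct partner in range) can never complete a 19-sum, so the worst case takes all of them and one from each pair: 9 + 6 = 15.
The 16th integer has to be the second member of some pair, so 15 + 1 = 16.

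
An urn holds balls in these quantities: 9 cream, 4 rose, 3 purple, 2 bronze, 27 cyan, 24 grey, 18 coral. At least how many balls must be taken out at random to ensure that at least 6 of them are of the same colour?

30

An adversary could hand out at most 5 balls per colour (rose, purple, bronze run out sooner): 5 + 4 + 3 + 2 + 5 + 5 + 5 = 29 balls and still no colour has 6.
By pigeonhole, one more ball lands in a colour already at 5, so 30 draws are enough and 29 are not.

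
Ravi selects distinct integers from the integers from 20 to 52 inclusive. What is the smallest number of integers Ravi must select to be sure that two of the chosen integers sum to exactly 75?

Group the elements by complementary pair {x, 75−x}: {23,52}, {24,51}, {25,50}, …, giving 15 two-element pairs and 3 integers whose partner 75−x falls outside [20,52].
Pigeonhole: treating each of those 18 groups as a pigeonhole, one can pick one integer per group — 18 integers — with no two summing to 75.
The 19th integer lands in an occupied pair, forcing a sum of 75.

19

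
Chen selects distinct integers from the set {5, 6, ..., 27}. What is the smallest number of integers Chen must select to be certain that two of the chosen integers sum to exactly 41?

17

A set avoiding the sum 41 can contain at most one of each pair {x, 41−x}, plus the 9 elements whose complement lies outside the range.
The integers 5, …, 20 (16 of them) are such a set: any two sum to at least 5+6 = 11 and at most 19+20 = 39 < 41.
Pigeonhole: any 17th integer completes one of the 7 pairs, so 17 choices force a sum of 41.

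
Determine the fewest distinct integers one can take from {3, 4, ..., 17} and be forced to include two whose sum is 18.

10

A set avoiding the sum 18 can contain at most one of each pair {x, 18−x}, plus the 3 elements whose complement lies outside the range or equal to its own complement.
The integers 9, …, 17 (9 of them) are such a set: any two sum to at least 9+10 = 19 > 18.
Pigeonhole: any 10th integer completes one of the 6 pairs, so 10 choices force a sum of 18.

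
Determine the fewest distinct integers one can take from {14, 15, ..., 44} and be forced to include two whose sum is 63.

Two chosen integers sum to 63 exactly when both halves of some pair {x, 63−x} with 19 ≤ x ≤ 63−x ≤ 44 are chosen — 13 such pairs.
The remaining 5 elements (those with no distinct partner in range) can never complete a 63-sum, so the worst case takes all of them and one from each pair: 5 + 13 = 18.
Pigeonhole: the 19th integer has to be the second member of some pair, so 18 + 1 = 19.

19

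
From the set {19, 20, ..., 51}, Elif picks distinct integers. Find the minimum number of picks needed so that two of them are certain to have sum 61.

22

Group the elements by complementary pair {x, 61−x}: {19,42}, {20,41}, {21,40}, …, giving 12 two-element pairs and 9 integers whose partner 61−x falls outside [19,51].
Treating each of those 21 groups as a pigeonhole, one can pick one integer per group — 21 integers — with no two summing to 61.
The 22nd integer lands in an occupied pair, forcing a sum of 61.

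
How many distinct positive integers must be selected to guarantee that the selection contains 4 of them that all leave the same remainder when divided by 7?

The 7 residue classes mod 7 are the pigeonholes.
With 21 integers one could put 3 in each residue class and have no class reach 4.
The 22nd integer pushes some class to 4, so 7·3 + 1 = 22.

22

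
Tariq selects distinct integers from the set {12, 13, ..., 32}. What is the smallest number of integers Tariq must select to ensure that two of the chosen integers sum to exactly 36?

16

Group the elements by complementary pair {x, 36−x}: {12,24}, {13,23}, {14,22}, …, giving 6 two-element pairs, the single value 18 (it cannot pair with itself since the integers are distinct), and 8 integers whose partner 36−x falls outside [12,32].
By pigeonhole, treating each of those 15 groups as a pigeonhole, one can pick one integer per group — 15 integers — with no two summing to 36.
The 16th integer lands in an occupied pair, forcing a sum of 36.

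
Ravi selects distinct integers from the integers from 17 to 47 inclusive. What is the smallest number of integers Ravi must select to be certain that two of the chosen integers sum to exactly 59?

19

A set avoiding the sum 59 can contain at most one of each pair {x, 59−x}, plus the 5 elements whose complement lies outside the range.
The integers 30, …, 47 (18 of them) are such a set: any two sum to at least 30+31 = 61 > 59.
Any 19th integer completes one of the 13 pairs, so 19 choices force a sum of 59.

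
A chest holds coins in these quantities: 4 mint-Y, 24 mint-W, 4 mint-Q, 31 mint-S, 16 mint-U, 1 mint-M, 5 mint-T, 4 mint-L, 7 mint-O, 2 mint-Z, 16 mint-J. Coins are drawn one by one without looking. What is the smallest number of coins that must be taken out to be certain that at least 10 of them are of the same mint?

64

The 11 mints are the holes; the coins drawn are the pigeons.
To avoid 10 of any one mint, the worst case takes at most 9 of each mint, or every coin of a mint that has fewer than 9.
That gives 4 + 9 + 4 + 9 + 9 + 1 + 5 + 4 + 7 + 2 + 9 = 63 coins with no mint reaching 10.
The next coin forces some mint to 10, so 63 + 1 = 64.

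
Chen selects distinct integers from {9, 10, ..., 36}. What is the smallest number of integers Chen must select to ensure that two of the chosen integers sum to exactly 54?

20

Two chosen integers sum to 54 exactly when both halves of some pair {x, 54−x} with 18 ≤ x ≤ 54−x ≤ 36 are chosen — 9 such pairs.
The remaining 10 elements (those with no distinct partner in range) can never complete a 54-sum, so the worst case takes all of them and one from each pair: 10 + 9 = 19.
The 20th integer has to be the second member of some pair, so 19 + 1 = 20.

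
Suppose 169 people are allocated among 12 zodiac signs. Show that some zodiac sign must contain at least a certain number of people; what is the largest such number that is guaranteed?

Pigeonhole: the 12 zodiac signs are the holes and the 169 people are the pigeons.
If every zodiac sign held at most 14 people, the total would be at most 12 × 14 = 168, which is less than 169.
So some zodiac sign holds at least ⌈169/12⌉ = 15 people.

15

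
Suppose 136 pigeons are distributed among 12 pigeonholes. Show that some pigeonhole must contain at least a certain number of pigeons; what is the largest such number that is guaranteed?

12

By the pigeonhole principle, the 12 pigeonholes are the holes and the 136 pigeons are the pigeons.
If every pigeonhole held at most 11 pigeons, the total would be at most 12 × 11 = 132, which is less than 136.
So some pigeonhole holds at least ⌈136/12⌉ = 12 pigeons.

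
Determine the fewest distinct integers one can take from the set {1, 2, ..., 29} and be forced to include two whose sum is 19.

21

Group the elements by complementary pair {x, 19−x}: {1,18}, {2,17}, {3,16}, …, giving 9 two-element pairs and 11 integers whose partner 19−x falls outside [1,29].
Treating each of those 20 groups as a pigeonhole, one can pick one integer per group — 20 integers — with no two summing to 19.
The 21st integer lands in an occupied pair, forcing a sum of 19.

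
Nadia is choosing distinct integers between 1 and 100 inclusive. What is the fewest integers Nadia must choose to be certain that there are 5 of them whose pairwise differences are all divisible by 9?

37

Integers whose pairwise differences are multiples of 9 are exactly those sharing a remainder mod 9. By pigeonhole, the 9 residue classes mod 9 are the pigeonholes.
With 36 integers one could put 4 in each residue class and have no class reach 5.
The 37th integer pushes some class to 5, so 9·4 + 1 = 37.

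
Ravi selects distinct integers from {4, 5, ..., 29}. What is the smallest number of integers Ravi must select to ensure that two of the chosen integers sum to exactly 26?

A set avoiding the sum 26 can contain at most one of each pair {x, 26−x}, plus the 8 elements whose complement lies outside the range or equal to its own complement.
The integers 13, …, 29 (17 of them) are such a set: any two sum to at least 13+14 = 27 > 26.
Any 18th integer completes one of the 9 pairs, so 18 choices force a sum of 26.

18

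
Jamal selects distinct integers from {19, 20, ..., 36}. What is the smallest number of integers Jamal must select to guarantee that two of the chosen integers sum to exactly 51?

12

Two chosen integers sum to 51 exactly when both halves of some pair {x, 51−x} with 19 ≤ x ≤ 51−x ≤ 32 are chosen — 7 such pairs.
The remaining 4 elements (those with no distinct partner in range) can never complete a 51-sum, so the worst case takes all of them and one from each pair: 4 + 7 = 11.
The 12th integer has to be the second member of some pair, so 11 + 1 = 12.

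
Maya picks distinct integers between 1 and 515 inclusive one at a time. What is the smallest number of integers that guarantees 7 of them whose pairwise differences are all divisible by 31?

Integers whose pairwise differences are multiples of 31 are exactly those sharing a remainder mod 31. By pigeonhole, the 31 residue classes mod 31 are the pigeonholes.
With 186 integers one could put 6 in each residue class and have no class reach 7.
The 187th integer pushes some class to 7, so 31·6 + 1 = 187.

187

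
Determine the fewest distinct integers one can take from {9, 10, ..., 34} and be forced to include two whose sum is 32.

Group the elements by complementary pair {x, 32−x}: {9,23}, {10,22}, {11,21}, …, giving 7 two-element pairs, the single value 16 (it cannot pair with itself since the integers are distinct), and 11 integers whose partner 32−x falls outside [9,34].
Pigeonhole: treating each of those 19 groups as a pigeonhole, one can pick one integer per group — 19 integers — with no two summing to 32.
The 20th integer lands in an occupied pair, forcing a sum of 32.

20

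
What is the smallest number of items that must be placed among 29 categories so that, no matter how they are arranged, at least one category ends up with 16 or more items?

436

With 435 items one could put exactly 15 in each of the 29 categories, and no category would reach 16.
By pigeonhole, one more item must land in a category that already has 15, giving it 16.
So 29 × 15 + 1 = 436 items are required.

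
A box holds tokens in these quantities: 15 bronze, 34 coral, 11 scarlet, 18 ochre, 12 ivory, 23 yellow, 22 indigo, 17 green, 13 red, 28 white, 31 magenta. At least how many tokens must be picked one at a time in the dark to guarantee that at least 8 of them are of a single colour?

78

Put each drawn token into a box by colour. The largest draw with every box below 8 takes min(count, 7) from each colour.
Σ min(cᵢ, 7) = 7 + 7 + 7 + 7 + 7 + 7 + 7 + 7 + 7 + 7 + 7 = 77.
Draw number 77 + 1 = 78 must push one box to 8.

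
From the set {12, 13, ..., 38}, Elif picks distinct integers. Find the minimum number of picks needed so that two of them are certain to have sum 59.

Group the elements by complementary pair {x, 59−x}: {21,38}, {22,37}, {23,36}, …, giving 9 two-element pairs and 9 integers whose partner 59−x falls outside [12,38].
Treating each of those 18 groups as a pigeonhole, one can pick one integer per group — 18 integers — with no two summing to 59.
The 19th integer lands in an occupied pair, forcing a sum of 59.

19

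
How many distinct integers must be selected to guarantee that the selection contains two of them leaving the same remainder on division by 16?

17

By pigeonhole, the 16 residue classes mod 16 are the pigeonholes.
With 16 integers one could put 1 in each residue class and have no class reach 2.
The 17th integer pushes some class to 2, so 16·1 + 1 = 17.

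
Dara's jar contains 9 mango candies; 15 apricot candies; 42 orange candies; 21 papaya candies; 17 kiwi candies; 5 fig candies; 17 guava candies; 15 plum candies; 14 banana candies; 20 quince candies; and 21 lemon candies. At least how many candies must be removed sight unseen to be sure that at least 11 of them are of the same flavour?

105

Put each drawn candy into a box by flavour. The largest draw with every box below 11 takes min(count, 10) from each flavour; flavours with fewer than 10 contribute all they have.
Σ min(cᵢ, 10) = 9 + 10 + 10 + 10 + 10 + 5 + 10 + 10 + 10 + 10 + 10 = 104.
Draw number 104 + 1 = 105 must push one box to 11.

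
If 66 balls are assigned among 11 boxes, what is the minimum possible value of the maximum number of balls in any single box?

By pigeonhole, the 11 boxes are the holes and the 66 balls are the pigeons.
If every box held at most 5 balls, the total would be at most 11 × 5 = 55, which is less than 66.
So some box holds at least ⌈66/11⌉ = 6 balls.

6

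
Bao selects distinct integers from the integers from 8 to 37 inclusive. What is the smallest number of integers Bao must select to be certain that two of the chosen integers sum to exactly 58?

Group the elements by complementary pair {x, 58−x}: {21,37}, {22,36}, {23,35}, …, giving 8 two-element pairs, the single value 29 (it cannot pair with itself since the integers are distinct), and 13 integers whose partner 58−x falls outside [8,37].
By pigeonhole, treating each of those 22 groups as a pigeonhole, one can pick one integer per group — 22 integers — with no two summing to 58.
The 23rd integer lands in an occupied pair, forcing a sum of 58.

23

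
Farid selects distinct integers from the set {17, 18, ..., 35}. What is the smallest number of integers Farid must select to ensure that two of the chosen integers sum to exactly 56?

Group the elements by complementary pair {x, 56−x}: {21,35}, {22,34}, {23,33}, …, giving 7 two-element pairs, the single value 28 (it cannot pair with itself since the integers are distinct), and 4 integers whose partner 56−x falls outside [17,35].
Treating each of those 12 groups as a pigeonhole, one can pick one integer per group — 12 integers — with no two summing to 56.
The 13th integer lands in an occupied pair, forcing a sum of 56.

13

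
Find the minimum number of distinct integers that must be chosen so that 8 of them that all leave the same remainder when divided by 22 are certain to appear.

Pigeonhole: the 22 residue classes mod 22 are the pigeonholes.
With 154 integers one could put 7 in each residue class and have no class reach 8.
The 155th integer pushes some class to 8, so 22·7 + 1 = 155.

155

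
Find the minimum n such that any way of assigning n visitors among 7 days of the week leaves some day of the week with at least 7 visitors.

With 42 visitors one could put exactly 6 in each of the 7 days of the week, and no day of the week would reach 7.
By the pigeonhole principle, one more visitor must land in a day of the week that already has 6, giving it 7.
So 7 × 6 + 1 = 43 visitors are required.

43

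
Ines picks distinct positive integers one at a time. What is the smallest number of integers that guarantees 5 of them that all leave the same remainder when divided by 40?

161

The 40 residue classes mod 40 are the pigeonholes.
With 160 integers one could put 4 in each residue class and have no class reach 5.
The 161st integer pushes some class to 5, so 40·4 + 1 = 161.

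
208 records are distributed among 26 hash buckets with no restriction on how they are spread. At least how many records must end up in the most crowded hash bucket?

8

The 26 hash buckets are the holes and the 208 records are the pigeons.
If every hash bucket held at most 7 records, the total would be at most 26 × 7 = 182, which is less than 208.
So some hash bucket holds at least ⌈208/26⌉ = 8 records.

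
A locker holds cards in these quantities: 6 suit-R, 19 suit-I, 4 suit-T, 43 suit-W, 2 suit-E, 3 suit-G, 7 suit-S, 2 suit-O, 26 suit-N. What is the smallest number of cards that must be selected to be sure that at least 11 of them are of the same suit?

55

An adversary could hand out at most 10 cards per suit (6 suits run out sooner): 6 + 10 + 4 + 10 + 2 + 3 + 7 + 2 + 10 = 54 cards and still no suit has 11.
One more card lands in a suit already at 10, so 55 draws are enough and 54 are not.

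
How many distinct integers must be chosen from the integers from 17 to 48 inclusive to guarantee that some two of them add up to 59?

Group the elements by complementary pair {x, 59−x}: {17,42}, {18,41}, {19,40}, …, giving 13 two-element pairs and 6 integers whose partner 59−x falls outside [17,48].
Treating each of those 19 groups as a pigeonhole, one can pick one integer per group — 19 integers — with no two summing to 59.
The 20th integer lands in an occupied pair, forcing a sum of 59.

20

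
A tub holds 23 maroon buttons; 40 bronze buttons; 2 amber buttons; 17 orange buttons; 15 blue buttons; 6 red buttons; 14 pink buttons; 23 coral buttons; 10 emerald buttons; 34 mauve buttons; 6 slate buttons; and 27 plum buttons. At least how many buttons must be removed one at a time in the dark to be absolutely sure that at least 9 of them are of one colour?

By pigeonhole, the 12 colours are the holes; the buttons drawn are the pigeons.
To avoid 9 of any one colour, the worst case takes at most 8 of each colour, or every button of a colour that has fewer than 8.
That gives 8 + 8 + 2 + 8 + 8 + 6 + 8 + 8 + 8 + 8 + 6 + 8 = 86 buttons with no colour reaching 9.
The next button forces some colour to 9, so 86 + 1 = 87.

87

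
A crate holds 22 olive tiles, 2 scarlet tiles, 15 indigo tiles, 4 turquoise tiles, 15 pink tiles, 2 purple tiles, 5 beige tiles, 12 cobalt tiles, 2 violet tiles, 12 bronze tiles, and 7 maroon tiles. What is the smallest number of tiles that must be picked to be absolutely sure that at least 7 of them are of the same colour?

52

An adversary could hand out at most 6 tiles per colour (5 colours run out sooner): 6 + 2 + 6 + 4 + 6 + 2 + 5 + 6 + 2 + 6 + 6 = 51 tiles and still no colour has 7.
One more tile lands in a colour already at 6, so 52 draws are enough and 51 are not.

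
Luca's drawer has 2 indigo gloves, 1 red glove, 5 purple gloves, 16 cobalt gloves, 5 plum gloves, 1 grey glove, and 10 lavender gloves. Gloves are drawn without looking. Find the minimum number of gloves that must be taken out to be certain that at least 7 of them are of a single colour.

27

An adversary could hand out at most 6 gloves per colour (5 colours run out sooner): 2 + 1 + 5 + 6 + 5 + 1 + 6 = 26 gloves and still no colour has 7.
By the pigeonhole principle, one more glove lands in a colour already at 6, so 27 draws are enough and 26 are not.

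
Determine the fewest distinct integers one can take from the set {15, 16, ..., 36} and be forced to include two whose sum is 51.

Group the elements by complementary pair {x, 51−x}: {15,36}, {16,35}, {17,34}, …, giving 11 two-element pairs.
By pigeonhole, treating each of those 11 groups as a pigeonhole, one can pick one integer per group — 11 integers — with no two summing to 51.
The 12th integer lands in an occupied pair, forcing a sum of 51.

12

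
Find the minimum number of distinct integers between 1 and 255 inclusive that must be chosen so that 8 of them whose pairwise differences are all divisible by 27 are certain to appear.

190

Integers whose pairwise differences are multiples of 27 are exactly those sharing a remainder mod 27. The 27 residue classes mod 27 are the pigeonholes.
With 189 integers one could put 7 in each residue class and have no class reach 8.
The 190th integer pushes some class to 8, so 27·7 + 1 = 190.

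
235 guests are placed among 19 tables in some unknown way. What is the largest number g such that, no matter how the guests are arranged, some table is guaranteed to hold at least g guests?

By pigeonhole, the 19 tables are the holes and the 235 guests are the pigeons.
If every table held at most 12 guests, the total would be at most 19 × 12 = 228, which is less than 235.
So some table holds at least ⌈235/19⌉ = 13 guests.

13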